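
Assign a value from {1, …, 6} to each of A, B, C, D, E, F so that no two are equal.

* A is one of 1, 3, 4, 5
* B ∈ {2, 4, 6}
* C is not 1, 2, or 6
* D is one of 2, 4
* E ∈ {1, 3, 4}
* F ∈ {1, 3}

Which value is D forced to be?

Among the 6 variables, 6 fits only B (and all 6 values in {1, 2, 3, 4, 5, 6} must be used), so B = 6.
The 5 still-open variables draw from only 5 values {1, 2, 3, 4, 5}, so each is used; only D can be 2, hence D = 2.

2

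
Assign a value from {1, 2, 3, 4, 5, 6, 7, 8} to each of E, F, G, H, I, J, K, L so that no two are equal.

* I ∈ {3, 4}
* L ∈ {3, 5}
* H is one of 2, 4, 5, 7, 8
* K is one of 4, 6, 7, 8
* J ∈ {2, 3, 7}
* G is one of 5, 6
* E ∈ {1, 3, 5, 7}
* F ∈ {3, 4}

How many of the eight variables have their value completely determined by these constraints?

3

Among the 8 variables, 1 fits only E (and all 8 values in {1, 2, 3, 4, 5, 6, 7, 8} must be used), so E = 1.
The 2 variables F and I are confined to {3, 4}, which locks those values in; drop them from H, J, K, L.
L has just one choice, so L = 5. Strike 5 from G, H.
G must be 6 (only option left). Strike 6 from K.
Determined: E=1, G=6, L=5. The other variables each still have more than one consistent value. That makes 3.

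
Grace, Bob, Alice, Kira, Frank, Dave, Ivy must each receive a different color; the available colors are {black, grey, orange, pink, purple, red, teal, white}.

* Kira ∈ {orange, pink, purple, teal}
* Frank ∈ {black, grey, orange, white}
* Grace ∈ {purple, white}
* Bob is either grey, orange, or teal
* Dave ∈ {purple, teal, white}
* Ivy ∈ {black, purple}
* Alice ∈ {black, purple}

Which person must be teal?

Dave

Among the 7 variables, pink fits only Kira (and all 7 values in {black, grey, orange, pink, purple, teal, white} must be used), so Kira = pink.
Alice and Ivy between them cover only {black, purple} — a naked pair. Remove those values from Grace, Frank, Dave.
Grace must be white (only option left). Remove white from Frank, Dave.
So teal goes to Dave.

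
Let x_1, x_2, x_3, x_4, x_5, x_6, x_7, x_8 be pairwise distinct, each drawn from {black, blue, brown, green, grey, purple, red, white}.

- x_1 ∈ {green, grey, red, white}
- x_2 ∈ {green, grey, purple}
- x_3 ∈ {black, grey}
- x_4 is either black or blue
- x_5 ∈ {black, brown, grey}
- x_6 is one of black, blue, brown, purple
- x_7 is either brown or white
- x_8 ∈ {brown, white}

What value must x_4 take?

blue

Among the 8 variables, red fits only x_1 (and all 8 values in {black, blue, brown, green, grey, purple, red, white} must be used), so x_1 = red.
The 7 still-open variables together cover exactly {black, blue, brown, green, grey, purple, white} — 7 values for 7 variables — and green appears only in x_2's list, so x_2 = green.
Among the 6 still-open variables, purple fits only x_6 (and all 6 values in {black, blue, brown, grey, purple, white} must be used), so x_6 = purple.
Among the 5 still-open variables, blue fits only x_4 (and all 5 values in {black, blue, brown, grey, white} must be used), so x_4 = blue.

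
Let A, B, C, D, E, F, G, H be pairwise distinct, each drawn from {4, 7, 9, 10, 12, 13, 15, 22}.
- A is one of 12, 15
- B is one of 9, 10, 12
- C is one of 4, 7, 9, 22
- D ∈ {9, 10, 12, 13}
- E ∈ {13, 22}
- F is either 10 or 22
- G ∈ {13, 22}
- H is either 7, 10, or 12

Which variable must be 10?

F

Among the 8 variables, 4 fits only C (and all 8 values in {4, 7, 9, 10, 12, 13, 15, 22} must be used), so C = 4.
The 7 still-open variables draw from only 7 values {7, 9, 10, 12, 13, 15, 22}, so each is used; only H can be 7, hence H = 7.
Among the 6 still-open variables, 15 fits only A (and all 6 values in {9, 10, 12, 13, 15, 22} must be used), so A = 15.
E and G share exactly the 2 values {13, 22}; by pigeonhole those values go to them, so strike 13, 22 from D, F.
So 10 goes to F.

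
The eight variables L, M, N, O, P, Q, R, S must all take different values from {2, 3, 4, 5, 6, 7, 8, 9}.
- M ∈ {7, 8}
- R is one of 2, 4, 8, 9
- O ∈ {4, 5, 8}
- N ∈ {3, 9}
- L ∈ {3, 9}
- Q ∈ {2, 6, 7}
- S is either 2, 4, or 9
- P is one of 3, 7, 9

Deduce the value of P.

Among the 8 variables, 5 fits only O (and all 8 values in {2, 3, 4, 5, 6, 7, 8, 9} must be used), so O = 5.
The 7 still-open variables draw from only 7 values {2, 3, 4, 6, 7, 8, 9}, so each is used; only Q can be 6, hence Q = 6.
L and N share exactly the 2 values {3, 9}; by pigeonhole those values go to them, so strike 3, 9 from P, R, S.
So P = 7.

7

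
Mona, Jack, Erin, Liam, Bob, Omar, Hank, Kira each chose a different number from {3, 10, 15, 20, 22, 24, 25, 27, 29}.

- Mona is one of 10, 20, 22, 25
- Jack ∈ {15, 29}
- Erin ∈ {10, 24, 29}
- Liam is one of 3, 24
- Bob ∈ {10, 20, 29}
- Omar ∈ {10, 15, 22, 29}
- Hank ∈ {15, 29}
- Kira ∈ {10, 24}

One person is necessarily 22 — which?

Omar

The 8 variables draw from only 8 values {3, 10, 15, 20, 22, 24, 25, 29}, so each is used; only Liam can be 3, hence Liam = 3.
The 7 still-open variables together cover exactly {10, 15, 20, 22, 24, 25, 29} — 7 values for 7 variables — and 25 appears only in Mona's list, so Mona = 25.
The 6 still-open variables draw from only 6 values {10, 15, 20, 22, 24, 29}, so each is used; only Bob can be 20, hence Bob = 20.
Among the 5 still-open variables, 22 fits only Omar (and all 5 values in {10, 15, 22, 24, 29} must be used), so Omar = 22.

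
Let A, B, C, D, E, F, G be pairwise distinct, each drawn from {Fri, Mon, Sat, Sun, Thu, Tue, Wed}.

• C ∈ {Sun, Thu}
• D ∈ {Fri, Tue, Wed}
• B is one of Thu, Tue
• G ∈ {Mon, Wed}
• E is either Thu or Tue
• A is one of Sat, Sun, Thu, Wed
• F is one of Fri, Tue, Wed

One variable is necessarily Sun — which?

C

The 7 variables together cover exactly {Fri, Mon, Sat, Sun, Thu, Tue, Wed} — 7 values for 7 variables — and Mon appears only in G's list, so G = Mon.
The 6 still-open variables together cover exactly {Fri, Sat, Sun, Thu, Tue, Wed} — 6 values for 6 variables — and Sat appears only in A's list, so A = Sat.
The 5 still-open variables draw from only 5 values {Fri, Sun, Thu, Tue, Wed}, so each is used; only C can be Sun, hence C = Sun.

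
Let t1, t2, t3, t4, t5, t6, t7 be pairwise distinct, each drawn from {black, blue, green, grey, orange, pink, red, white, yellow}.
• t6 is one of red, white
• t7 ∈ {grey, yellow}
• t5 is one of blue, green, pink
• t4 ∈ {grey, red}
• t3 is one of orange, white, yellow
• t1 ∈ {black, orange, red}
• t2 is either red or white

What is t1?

t2 and t6 between them cover only {red, white} — a naked pair. Remove those values from t1, t3, t4.
t4's domain is down to {grey}, so t4 = grey. Remove grey from t7.
t7 has just one choice, so t7 = yellow. Strike yellow from t3.
That leaves t3 = orange. Strike orange from t1.
So t1 = black.

black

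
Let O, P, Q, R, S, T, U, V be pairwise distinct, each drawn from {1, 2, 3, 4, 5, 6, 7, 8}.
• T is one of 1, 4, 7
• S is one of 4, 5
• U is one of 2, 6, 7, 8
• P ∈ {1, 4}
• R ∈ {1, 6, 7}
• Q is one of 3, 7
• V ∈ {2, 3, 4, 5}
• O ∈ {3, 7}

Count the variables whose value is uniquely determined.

4

The 8 variables together cover exactly {1, 2, 3, 4, 5, 6, 7, 8} — 8 values for 8 variables — and 8 appears only in U's list, so U = 8.
The 7 still-open variables together cover exactly {1, 2, 3, 4, 5, 6, 7} — 7 values for 7 variables — and 2 appears only in V's list, so V = 2.
Among the 6 still-open variables, 5 fits only S (and all 6 values in {1, 3, 4, 5, 6, 7} must be used), so S = 5.
The 5 still-open variables together cover exactly {1, 3, 4, 6, 7} — 5 values for 5 variables — and 6 appears only in R's list, so R = 6.
O and Q between them cover only {3, 7} — a naked pair. Remove those values from T.
Determined: R=6, S=5, U=8, V=2. The other variables each still have more than one consistent value. That makes 4.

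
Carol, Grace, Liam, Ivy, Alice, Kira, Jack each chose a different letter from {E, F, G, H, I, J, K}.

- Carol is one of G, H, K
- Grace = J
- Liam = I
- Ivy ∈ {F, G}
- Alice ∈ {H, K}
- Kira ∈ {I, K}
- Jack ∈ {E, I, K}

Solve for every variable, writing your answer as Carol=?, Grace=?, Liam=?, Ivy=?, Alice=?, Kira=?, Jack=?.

Grace must be J (only option left).
Liam has just one choice, so Liam = I. Eliminate I elsewhere: Kira, Jack.
Kira's domain is down to {K}, so Kira = K. Eliminate K elsewhere: Carol, Alice, Jack.
Jack must be E (only option left).
Alice must be H (only option left). So Carol can't be H.
That leaves Carol = G. Remove G from Ivy.
That leaves Ivy = F.

Carol=G, Grace=J, Liam=I, Ivy=F, Alice=H, Kira=K, Jack=E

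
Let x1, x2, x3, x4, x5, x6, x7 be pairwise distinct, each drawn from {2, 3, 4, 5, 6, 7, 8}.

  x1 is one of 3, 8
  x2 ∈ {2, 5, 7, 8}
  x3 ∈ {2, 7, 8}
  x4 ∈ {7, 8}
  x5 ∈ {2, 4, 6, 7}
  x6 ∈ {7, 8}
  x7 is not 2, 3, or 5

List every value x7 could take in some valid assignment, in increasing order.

4, 6

The 7 variables draw from only 7 values {2, 3, 4, 5, 6, 7, 8}, so each is used; only x1 can be 3, hence x1 = 3.
The 6 still-open variables draw from only 6 values {2, 4, 5, 6, 7, 8}, so each is used; only x2 can be 5, hence x2 = 5.
x4 and x6 share exactly the 2 values {7, 8}; by pigeonhole those values go to them, so strike 7, 8 from x3, x5, x7.
x3 must be 2 (only option left). So x5 can't be 2.
No further eliminations apply; x7 can still be any of 4, 6.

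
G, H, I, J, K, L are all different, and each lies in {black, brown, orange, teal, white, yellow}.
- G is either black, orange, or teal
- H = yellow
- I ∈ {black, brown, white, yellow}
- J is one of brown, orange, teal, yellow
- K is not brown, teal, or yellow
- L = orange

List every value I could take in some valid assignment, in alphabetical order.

black, brown, white

H's domain is down to {yellow}, so H = yellow. Eliminate yellow elsewhere: I, J.
L's domain is down to {orange}, so L = orange. Eliminate orange elsewhere: G, J, K.
No further eliminations apply; I can still be any of black, brown, white.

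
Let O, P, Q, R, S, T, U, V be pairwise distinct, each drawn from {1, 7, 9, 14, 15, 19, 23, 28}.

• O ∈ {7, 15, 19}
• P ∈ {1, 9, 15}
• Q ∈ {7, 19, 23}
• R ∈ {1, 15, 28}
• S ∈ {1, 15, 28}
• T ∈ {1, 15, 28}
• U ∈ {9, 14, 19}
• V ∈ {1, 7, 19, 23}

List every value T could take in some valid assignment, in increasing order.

The 8 variables draw from only 8 values {1, 7, 9, 14, 15, 19, 23, 28}, so each is used; only U can be 14, hence U = 14.
Among the 7 still-open variables, 9 fits only P (and all 7 values in {1, 7, 9, 15, 19, 23, 28} must be used), so P = 9.
R, S, T share exactly the 3 values {1, 15, 28}; by pigeonhole those values go to them, so strike 1, 15, 28 from O, V.
No further eliminations apply; T can still be any of 1, 15, 28.

1, 15, 28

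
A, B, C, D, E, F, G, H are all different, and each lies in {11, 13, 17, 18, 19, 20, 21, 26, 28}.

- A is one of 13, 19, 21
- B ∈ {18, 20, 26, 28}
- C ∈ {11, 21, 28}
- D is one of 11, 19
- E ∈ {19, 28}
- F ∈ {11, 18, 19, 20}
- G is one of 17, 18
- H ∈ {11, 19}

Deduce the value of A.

13

D and H share exactly the 2 values {11, 19}; by pigeonhole those values go to them, so strike 11, 19 from A, C, E, F.
E has just one choice, so E = 28. Strike 28 from B, C.
C's domain is down to {21}, so C = 21. Eliminate 21 elsewhere: A.
So A = 13.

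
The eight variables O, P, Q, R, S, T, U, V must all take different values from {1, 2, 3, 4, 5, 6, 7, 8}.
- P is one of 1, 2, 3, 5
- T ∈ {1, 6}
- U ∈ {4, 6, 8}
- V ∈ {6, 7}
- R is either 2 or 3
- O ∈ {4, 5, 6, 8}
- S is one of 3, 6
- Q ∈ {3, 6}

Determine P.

5

Among the 8 variables, 7 fits only V (and all 8 values in {1, 2, 3, 4, 5, 6, 7, 8} must be used), so V = 7.
Q and S share exactly the 2 values {3, 6}; by pigeonhole those values go to them, so strike 3, 6 from O, P, R, T, U.
R must be 2 (only option left). Strike 2 from P.
T's domain is down to {1}, so T = 1. So P can't be 1.
So P = 5.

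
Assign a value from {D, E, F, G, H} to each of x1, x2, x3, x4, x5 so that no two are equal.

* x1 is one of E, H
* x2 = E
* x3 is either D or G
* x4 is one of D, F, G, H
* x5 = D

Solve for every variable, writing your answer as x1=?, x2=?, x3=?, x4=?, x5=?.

x1=H, x2=E, x3=G, x4=F, x5=D

x2 has just one choice, so x2 = E. Remove E from x1.
x5's domain is down to {D}, so x5 = D. Strike D from x3, x4.
x1 must be H (only option left). So x4 can't be H.
x3's domain is down to {G}, so x3 = G. Strike G from x4.
x4 must be F (only option left).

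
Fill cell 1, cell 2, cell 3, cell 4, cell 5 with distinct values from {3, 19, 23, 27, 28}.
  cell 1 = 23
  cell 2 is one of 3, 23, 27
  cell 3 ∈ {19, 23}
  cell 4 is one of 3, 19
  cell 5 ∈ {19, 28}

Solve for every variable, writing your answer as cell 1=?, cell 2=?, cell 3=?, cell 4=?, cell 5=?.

cell 1=23, cell 2=27, cell 3=19, cell 4=3, cell 5=28

cell 1 must be 23 (only option left). So cell 2, cell 3 can't be 23.
cell 3 has just one choice, so cell 3 = 19. Strike 19 from cell 4, cell 5.
cell 4 has just one choice, so cell 4 = 3. Strike 3 from cell 2.
That leaves cell 5 = 28.
cell 2 has just one choice, so cell 2 = 27.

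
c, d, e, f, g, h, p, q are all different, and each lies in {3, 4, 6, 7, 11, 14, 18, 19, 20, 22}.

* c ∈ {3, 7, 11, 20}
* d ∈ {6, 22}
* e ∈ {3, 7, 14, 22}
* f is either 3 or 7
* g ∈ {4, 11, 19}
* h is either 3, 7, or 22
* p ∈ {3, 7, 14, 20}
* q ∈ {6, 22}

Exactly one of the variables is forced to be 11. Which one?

c

d and q share exactly the 2 values {6, 22}; by pigeonhole those values go to them, so strike 6, 22 from e, h.
f and h share exactly the 2 values {3, 7}; by pigeonhole those values go to them, so strike 3, 7 from c, e, p.
e has just one choice, so e = 14. Strike 14 from p.
p must be 20 (only option left). Remove 20 from c.
So 11 goes to c.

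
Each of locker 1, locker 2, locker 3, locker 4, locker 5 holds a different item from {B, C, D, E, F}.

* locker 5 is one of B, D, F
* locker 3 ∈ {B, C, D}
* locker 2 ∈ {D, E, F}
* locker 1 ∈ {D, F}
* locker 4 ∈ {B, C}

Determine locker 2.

The 5 variables together cover exactly {B, C, D, E, F} — 5 values for 5 variables — and E appears only in locker 2's list, so locker 2 = E.

E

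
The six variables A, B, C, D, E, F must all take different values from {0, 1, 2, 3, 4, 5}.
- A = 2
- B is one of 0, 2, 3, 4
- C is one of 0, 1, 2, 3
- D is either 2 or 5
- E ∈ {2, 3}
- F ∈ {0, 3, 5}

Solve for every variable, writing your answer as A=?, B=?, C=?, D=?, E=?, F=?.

A=2, B=4, C=1, D=5, E=3, F=0

A has just one choice, so A = 2. So B, C, D, E can't be 2.
D's domain is down to {5}, so D = 5. So F can't be 5.
E has just one choice, so E = 3. Remove 3 from B, C, F.
That leaves F = 0. So B, C can't be 0.
That leaves B = 4.
That leaves C = 1.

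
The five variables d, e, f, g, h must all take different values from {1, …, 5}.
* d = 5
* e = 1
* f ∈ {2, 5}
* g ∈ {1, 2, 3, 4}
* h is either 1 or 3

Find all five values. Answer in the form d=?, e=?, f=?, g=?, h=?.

d must be 5 (only option left). Eliminate 5 elsewhere: f.
That leaves e = 1. Eliminate 1 elsewhere: g, h.
f must be 2 (only option left). Strike 2 from g.
That leaves h = 3. So g can't be 3.
g's domain is down to {4}, so g = 4.

d=5, e=1, f=2, g=4, h=3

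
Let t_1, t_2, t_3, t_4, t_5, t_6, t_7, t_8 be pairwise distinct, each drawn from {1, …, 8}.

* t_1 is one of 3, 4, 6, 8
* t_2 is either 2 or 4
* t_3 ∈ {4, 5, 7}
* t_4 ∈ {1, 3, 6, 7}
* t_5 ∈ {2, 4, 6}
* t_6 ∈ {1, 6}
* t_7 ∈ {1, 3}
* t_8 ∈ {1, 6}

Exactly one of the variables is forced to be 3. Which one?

The 8 variables together cover exactly {1, 2, 3, 4, 5, 6, 7, 8} — 8 values for 8 variables — and 5 appears only in t_3's list, so t_3 = 5.
The 7 still-open variables together cover exactly {1, 2, 3, 4, 6, 7, 8} — 7 values for 7 variables — and 7 appears only in t_4's list, so t_4 = 7.
The 6 still-open variables draw from only 6 values {1, 2, 3, 4, 6, 8}, so each is used; only t_1 can be 8, hence t_1 = 8.
The 5 still-open variables together cover exactly {1, 2, 3, 4, 6} — 5 values for 5 variables — and 3 appears only in t_7's list, so t_7 = 3.

t_7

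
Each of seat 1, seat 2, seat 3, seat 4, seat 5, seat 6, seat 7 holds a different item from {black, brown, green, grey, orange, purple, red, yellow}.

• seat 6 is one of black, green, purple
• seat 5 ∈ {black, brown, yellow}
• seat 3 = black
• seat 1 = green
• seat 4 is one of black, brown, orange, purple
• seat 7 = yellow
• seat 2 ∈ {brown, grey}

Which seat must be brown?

seat 5

seat 1 has just one choice, so seat 1 = green. So seat 6 can't be green.
seat 3's domain is down to {black}, so seat 3 = black. Remove black from seat 4, seat 5, seat 6.
seat 6 must be purple (only option left). Remove purple from seat 4.
seat 7 must be yellow (only option left). Strike yellow from seat 5.
So brown goes to seat 5.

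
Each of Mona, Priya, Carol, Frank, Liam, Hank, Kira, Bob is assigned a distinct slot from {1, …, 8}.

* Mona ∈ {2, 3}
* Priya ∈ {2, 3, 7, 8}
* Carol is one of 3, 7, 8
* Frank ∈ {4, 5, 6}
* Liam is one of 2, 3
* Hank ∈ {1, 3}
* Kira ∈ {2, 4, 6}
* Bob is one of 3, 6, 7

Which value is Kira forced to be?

Among the 8 variables, 1 fits only Hank (and all 8 values in {1, 2, 3, 4, 5, 6, 7, 8} must be used), so Hank = 1.
The 7 still-open variables draw from only 7 values {2, 3, 4, 5, 6, 7, 8}, so each is used; only Frank can be 5, hence Frank = 5.
Among the 6 still-open variables, 4 fits only Kira (and all 6 values in {2, 3, 4, 6, 7, 8} must be used), so Kira = 4.

4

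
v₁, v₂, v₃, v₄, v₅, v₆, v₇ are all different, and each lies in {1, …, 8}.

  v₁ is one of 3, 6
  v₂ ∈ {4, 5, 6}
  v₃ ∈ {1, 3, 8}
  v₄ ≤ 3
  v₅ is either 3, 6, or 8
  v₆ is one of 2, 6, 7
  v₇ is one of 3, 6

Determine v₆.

The 2 variables v₁ and v₇ are confined to {3, 6}, which locks those values in; drop them from v₂, v₃, v₄, v₅, v₆.
v₅ has just one choice, so v₅ = 8. So v₃ can't be 8.
v₃ has just one choice, so v₃ = 1. Remove 1 from v₄.
v₄ must be 2 (only option left). Remove 2 from v₆.
So v₆ = 7.

7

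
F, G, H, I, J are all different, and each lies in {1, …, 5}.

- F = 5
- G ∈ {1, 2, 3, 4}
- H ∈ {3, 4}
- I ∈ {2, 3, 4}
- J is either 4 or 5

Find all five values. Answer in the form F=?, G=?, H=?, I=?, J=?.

F's domain is down to {5}, so F = 5. Eliminate 5 elsewhere: J.
That leaves J = 4. Strike 4 from G, H, I.
H has just one choice, so H = 3. Strike 3 from G, I.
I's domain is down to {2}, so I = 2. Remove 2 from G.
That leaves G = 1.

F=5, G=1, H=3, I=2, J=4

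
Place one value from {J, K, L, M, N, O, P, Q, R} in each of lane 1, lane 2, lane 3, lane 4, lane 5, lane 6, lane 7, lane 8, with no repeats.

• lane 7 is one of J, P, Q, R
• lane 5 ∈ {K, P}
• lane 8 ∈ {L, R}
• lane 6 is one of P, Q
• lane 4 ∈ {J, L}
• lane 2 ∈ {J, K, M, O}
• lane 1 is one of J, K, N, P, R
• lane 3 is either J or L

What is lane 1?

lane 3 and lane 4 share exactly the 2 values {J, L}; by pigeonhole those values go to them, so strike J, L from lane 1, lane 2, lane 7, lane 8.
lane 8's domain is down to {R}, so lane 8 = R. Eliminate R elsewhere: lane 1, lane 7.
lane 6 and lane 7 share exactly the 2 values {P, Q}; by pigeonhole those values go to them, so strike P, Q from lane 1, lane 5.
lane 5 must be K (only option left). Remove K from lane 1, lane 2.
So lane 1 = N.

N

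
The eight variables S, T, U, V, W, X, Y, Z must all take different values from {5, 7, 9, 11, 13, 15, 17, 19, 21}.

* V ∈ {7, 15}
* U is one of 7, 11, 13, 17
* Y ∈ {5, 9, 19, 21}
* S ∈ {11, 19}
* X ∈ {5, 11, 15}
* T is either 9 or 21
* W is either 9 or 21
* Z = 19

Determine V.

7

Z has just one choice, so Z = 19. Remove 19 from S, Y.
That leaves S = 11. So U, X can't be 11.
T and W share exactly the 2 values {9, 21}; by pigeonhole those values go to them, so strike 9, 21 from Y.
Y must be 5 (only option left). Strike 5 from X.
X must be 15 (only option left). Eliminate 15 elsewhere: V.
So V = 7.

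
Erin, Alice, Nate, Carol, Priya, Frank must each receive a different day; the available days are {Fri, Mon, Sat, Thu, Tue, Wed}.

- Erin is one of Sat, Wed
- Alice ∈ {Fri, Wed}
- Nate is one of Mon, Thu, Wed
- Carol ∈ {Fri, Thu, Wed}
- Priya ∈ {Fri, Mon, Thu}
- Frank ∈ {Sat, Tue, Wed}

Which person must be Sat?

The 6 variables together cover exactly {Fri, Mon, Sat, Thu, Tue, Wed} — 6 values for 6 variables — and Tue appears only in Frank's list, so Frank = Tue.
The 5 still-open variables together cover exactly {Fri, Mon, Sat, Thu, Wed} — 5 values for 5 variables — and Sat appears only in Erin's list, so Erin = Sat.

Erin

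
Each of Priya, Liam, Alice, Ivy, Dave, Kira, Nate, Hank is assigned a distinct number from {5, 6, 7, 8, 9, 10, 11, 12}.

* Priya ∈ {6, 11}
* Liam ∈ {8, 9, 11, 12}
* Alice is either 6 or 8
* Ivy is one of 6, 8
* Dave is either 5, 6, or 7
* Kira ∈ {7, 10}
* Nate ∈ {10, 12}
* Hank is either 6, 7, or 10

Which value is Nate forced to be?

12

Among the 8 variables, 5 fits only Dave (and all 8 values in {5, 6, 7, 8, 9, 10, 11, 12} must be used), so Dave = 5.
Among the 7 still-open variables, 9 fits only Liam (and all 7 values in {6, 7, 8, 9, 10, 11, 12} must be used), so Liam = 9.
The 6 still-open variables together cover exactly {6, 7, 8, 10, 11, 12} — 6 values for 6 variables — and 11 appears only in Priya's list, so Priya = 11.
The 5 still-open variables together cover exactly {6, 7, 8, 10, 12} — 5 values for 5 variables — and 12 appears only in Nate's list, so Nate = 12.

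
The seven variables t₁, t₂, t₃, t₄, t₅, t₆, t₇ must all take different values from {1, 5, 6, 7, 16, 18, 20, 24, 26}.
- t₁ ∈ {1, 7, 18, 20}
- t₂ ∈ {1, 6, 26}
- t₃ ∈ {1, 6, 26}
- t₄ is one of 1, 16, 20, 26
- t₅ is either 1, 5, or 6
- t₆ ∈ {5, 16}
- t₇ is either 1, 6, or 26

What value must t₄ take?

t₂, t₃, t₇ between them cover only {1, 6, 26} — a naked triple. Remove those values from t₁, t₄, t₅.
t₅ has just one choice, so t₅ = 5. Strike 5 from t₆.
t₆ has just one choice, so t₆ = 16. Strike 16 from t₄.
So t₄ = 20.

20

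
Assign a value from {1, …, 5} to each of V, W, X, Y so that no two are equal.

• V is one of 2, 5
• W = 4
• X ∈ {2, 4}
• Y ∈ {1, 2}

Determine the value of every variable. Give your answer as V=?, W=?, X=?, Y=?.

W must be 4 (only option left). Eliminate 4 elsewhere: X.
That leaves X = 2. Eliminate 2 elsewhere: V, Y.
That leaves Y = 1.
V must be 5 (only option left).

V=5, W=4, X=2, Y=1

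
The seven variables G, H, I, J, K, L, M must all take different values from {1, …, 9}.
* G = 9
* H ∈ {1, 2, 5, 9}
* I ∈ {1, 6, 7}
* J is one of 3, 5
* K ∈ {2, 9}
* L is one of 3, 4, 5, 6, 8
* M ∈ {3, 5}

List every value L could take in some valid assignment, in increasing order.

G's domain is down to {9}, so G = 9. Strike 9 from H, K.
K has just one choice, so K = 2. Strike 2 from H.
J and M share exactly the 2 values {3, 5}; by pigeonhole those values go to them, so strike 3, 5 from H, L.
H's domain is down to {1}, so H = 1. Remove 1 from I.
No further eliminations apply; L can still be any of 4, 6, 8.

4, 6, 8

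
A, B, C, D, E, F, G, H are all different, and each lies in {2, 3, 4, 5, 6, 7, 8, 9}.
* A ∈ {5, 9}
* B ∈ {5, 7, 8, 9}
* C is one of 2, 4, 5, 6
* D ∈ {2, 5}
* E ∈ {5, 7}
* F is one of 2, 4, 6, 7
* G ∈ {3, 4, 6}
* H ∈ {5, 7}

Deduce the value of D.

The 8 variables together cover exactly {2, 3, 4, 5, 6, 7, 8, 9} — 8 values for 8 variables — and 3 appears only in G's list, so G = 3.
The 7 still-open variables together cover exactly {2, 4, 5, 6, 7, 8, 9} — 7 values for 7 variables — and 8 appears only in B's list, so B = 8.
The 6 still-open variables together cover exactly {2, 4, 5, 6, 7, 9} — 6 values for 6 variables — and 9 appears only in A's list, so A = 9.
E and H between them cover only {5, 7} — a naked pair. Remove those values from C, D, F.
So D = 2.

2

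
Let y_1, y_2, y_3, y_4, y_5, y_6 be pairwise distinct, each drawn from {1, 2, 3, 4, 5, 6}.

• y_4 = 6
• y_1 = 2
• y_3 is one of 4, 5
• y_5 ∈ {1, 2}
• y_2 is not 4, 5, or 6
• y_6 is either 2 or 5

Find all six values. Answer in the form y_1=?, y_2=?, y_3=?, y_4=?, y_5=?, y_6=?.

y_1=2, y_2=3, y_3=4, y_4=6, y_5=1, y_6=5

y_1's domain is down to {2}, so y_1 = 2. Strike 2 from y_2, y_5, y_6.
y_4 has just one choice, so y_4 = 6.
y_5 must be 1 (only option left). Remove 1 from y_2.
That leaves y_6 = 5. Strike 5 from y_3.
y_2 must be 3 (only option left).
y_3 must be 4 (only option left).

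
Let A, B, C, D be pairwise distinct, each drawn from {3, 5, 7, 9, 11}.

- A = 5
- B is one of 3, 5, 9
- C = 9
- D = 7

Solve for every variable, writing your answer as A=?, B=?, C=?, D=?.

A=5, B=3, C=9, D=7

A has just one choice, so A = 5. Eliminate 5 elsewhere: B.
That leaves C = 9. Remove 9 from B.
D's domain is down to {7}, so D = 7.
That leaves B = 3.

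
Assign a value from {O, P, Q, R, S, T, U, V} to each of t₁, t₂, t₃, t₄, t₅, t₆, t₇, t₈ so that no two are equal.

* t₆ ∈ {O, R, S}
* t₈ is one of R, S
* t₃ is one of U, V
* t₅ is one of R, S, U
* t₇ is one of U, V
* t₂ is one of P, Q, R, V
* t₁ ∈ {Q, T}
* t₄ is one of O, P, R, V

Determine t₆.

O

The 8 variables together cover exactly {O, P, Q, R, S, T, U, V} — 8 values for 8 variables — and T appears only in t₁'s list, so t₁ = T.
The 7 still-open variables draw from only 7 values {O, P, Q, R, S, U, V}, so each is used; only t₂ can be Q, hence t₂ = Q.
The 6 still-open variables draw from only 6 values {O, P, R, S, U, V}, so each is used; only t₄ can be P, hence t₄ = P.
Among the 5 still-open variables, O fits only t₆ (and all 5 values in {O, R, S, U, V} must be used), so t₆ = O.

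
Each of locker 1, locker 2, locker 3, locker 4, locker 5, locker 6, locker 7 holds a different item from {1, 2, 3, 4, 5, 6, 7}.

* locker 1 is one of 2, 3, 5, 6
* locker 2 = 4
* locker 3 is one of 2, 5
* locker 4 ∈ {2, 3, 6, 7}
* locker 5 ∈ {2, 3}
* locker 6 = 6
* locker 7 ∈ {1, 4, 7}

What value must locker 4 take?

locker 2 must be 4 (only option left). Eliminate 4 elsewhere: locker 7.
locker 6's domain is down to {6}, so locker 6 = 6. So locker 1, locker 4 can't be 6.
The 5 still-open variables draw from only 5 values {1, 2, 3, 5, 7}, so each is used; only locker 7 can be 1, hence locker 7 = 1.
The 4 still-open variables draw from only 4 values {2, 3, 5, 7}, so each is used; only locker 4 can be 7, hence locker 4 = 7.

7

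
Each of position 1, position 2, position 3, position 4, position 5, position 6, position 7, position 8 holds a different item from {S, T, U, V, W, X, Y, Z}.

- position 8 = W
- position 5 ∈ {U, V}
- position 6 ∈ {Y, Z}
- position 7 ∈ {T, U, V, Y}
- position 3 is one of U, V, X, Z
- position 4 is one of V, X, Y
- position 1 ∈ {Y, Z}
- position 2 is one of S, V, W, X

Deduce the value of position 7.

position 8 has just one choice, so position 8 = W. So position 2 can't be W.
Among the 7 still-open variables, S fits only position 2 (and all 7 values in {S, T, U, V, X, Y, Z} must be used), so position 2 = S.
Among the 6 still-open variables, T fits only position 7 (and all 6 values in {T, U, V, X, Y, Z} must be used), so position 7 = T.

T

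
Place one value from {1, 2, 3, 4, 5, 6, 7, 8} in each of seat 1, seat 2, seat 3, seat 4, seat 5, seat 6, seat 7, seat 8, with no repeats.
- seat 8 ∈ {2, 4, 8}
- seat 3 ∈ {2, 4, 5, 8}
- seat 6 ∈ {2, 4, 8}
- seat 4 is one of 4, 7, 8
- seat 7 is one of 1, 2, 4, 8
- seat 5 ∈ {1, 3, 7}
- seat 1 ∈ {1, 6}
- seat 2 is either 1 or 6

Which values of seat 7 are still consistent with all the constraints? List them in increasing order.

The 8 variables draw from only 8 values {1, 2, 3, 4, 5, 6, 7, 8}, so each is used; only seat 5 can be 3, hence seat 5 = 3.
The 7 still-open variables draw from only 7 values {1, 2, 4, 5, 6, 7, 8}, so each is used; only seat 3 can be 5, hence seat 3 = 5.
Among the 6 still-open variables, 7 fits only seat 4 (and all 6 values in {1, 2, 4, 6, 7, 8} must be used), so seat 4 = 7.
The 2 variables seat 1 and seat 2 are confined to {1, 6}, which locks those values in; drop them from seat 7.
No further eliminations apply; seat 7 can still be any of 2, 4, 8.

2, 4, 8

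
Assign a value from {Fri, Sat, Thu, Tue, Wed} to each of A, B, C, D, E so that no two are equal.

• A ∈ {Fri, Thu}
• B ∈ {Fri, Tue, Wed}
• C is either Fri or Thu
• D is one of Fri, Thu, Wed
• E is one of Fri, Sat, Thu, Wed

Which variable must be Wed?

D

The 5 variables draw from only 5 values {Fri, Sat, Thu, Tue, Wed}, so each is used; only E can be Sat, hence E = Sat.
The 4 still-open variables draw from only 4 values {Fri, Thu, Tue, Wed}, so each is used; only B can be Tue, hence B = Tue.
The 3 still-open variables together cover exactly {Fri, Thu, Wed} — 3 values for 3 variables — and Wed appears only in D's list, so D = Wed.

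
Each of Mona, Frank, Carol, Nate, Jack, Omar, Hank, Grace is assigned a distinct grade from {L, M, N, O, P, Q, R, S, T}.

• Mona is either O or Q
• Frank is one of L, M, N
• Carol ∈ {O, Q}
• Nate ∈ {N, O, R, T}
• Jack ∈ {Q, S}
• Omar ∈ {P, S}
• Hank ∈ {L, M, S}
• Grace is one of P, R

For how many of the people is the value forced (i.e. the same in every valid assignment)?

Mona and Carol between them cover only {O, Q} — a naked pair. Remove those values from Nate, Jack.
Jack must be S (only option left). Eliminate S elsewhere: Omar, Hank.
Omar must be P (only option left). Eliminate P elsewhere: Grace.
That leaves Grace = R. Eliminate R elsewhere: Nate.
Determined: Jack=S, Omar=P, Grace=R. The other people each still have more than one consistent value. That makes 3.

3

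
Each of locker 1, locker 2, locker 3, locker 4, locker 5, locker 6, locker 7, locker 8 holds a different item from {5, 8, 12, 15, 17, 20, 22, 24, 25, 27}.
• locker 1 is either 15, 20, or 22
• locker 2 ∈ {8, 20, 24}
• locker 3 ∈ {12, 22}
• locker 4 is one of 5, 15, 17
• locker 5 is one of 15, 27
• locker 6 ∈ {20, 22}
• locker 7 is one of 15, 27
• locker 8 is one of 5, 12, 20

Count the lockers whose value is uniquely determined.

locker 5 and locker 7 between them cover only {15, 27} — a naked pair. Remove those values from locker 1, locker 4.
locker 1 and locker 6 between them cover only {20, 22} — a naked pair. Remove those values from locker 2, locker 3, locker 8.
locker 3's domain is down to {12}, so locker 3 = 12. Remove 12 from locker 8.
locker 8 must be 5 (only option left). Eliminate 5 elsewhere: locker 4.
locker 4's domain is down to {17}, so locker 4 = 17.
Determined: locker 3=12, locker 4=17, locker 8=5. The other lockers each still have more than one consistent value. That makes 3.

3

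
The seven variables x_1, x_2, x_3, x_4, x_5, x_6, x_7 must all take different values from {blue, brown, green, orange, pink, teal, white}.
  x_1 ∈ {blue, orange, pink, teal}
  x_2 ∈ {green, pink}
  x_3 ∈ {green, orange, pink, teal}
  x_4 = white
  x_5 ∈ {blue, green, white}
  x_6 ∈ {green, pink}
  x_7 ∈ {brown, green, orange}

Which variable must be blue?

x_5

x_4 has just one choice, so x_4 = white. Remove white from x_5.
Among the 6 still-open variables, brown fits only x_7 (and all 6 values in {blue, brown, green, orange, pink, teal} must be used), so x_7 = brown.
x_2 and x_6 between them cover only {green, pink} — a naked pair. Remove those values from x_1, x_3, x_5.
So blue goes to x_5.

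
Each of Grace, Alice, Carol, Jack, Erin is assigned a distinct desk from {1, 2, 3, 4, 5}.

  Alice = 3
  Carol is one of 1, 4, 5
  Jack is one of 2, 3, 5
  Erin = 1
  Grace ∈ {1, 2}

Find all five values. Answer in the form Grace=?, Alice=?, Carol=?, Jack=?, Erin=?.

Alice's domain is down to {3}, so Alice = 3. So Jack can't be 3.
Erin's domain is down to {1}, so Erin = 1. Eliminate 1 elsewhere: Grace, Carol.
Grace's domain is down to {2}, so Grace = 2. Eliminate 2 elsewhere: Jack.
Jack's domain is down to {5}, so Jack = 5. Remove 5 from Carol.
Carol's domain is down to {4}, so Carol = 4.

Grace=2, Alice=3, Carol=4, Jack=5, Erin=1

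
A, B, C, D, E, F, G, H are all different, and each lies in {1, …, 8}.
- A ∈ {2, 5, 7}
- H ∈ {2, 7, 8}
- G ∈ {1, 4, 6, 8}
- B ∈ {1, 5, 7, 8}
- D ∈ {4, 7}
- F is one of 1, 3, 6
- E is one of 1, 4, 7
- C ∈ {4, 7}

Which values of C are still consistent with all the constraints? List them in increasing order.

Among the 8 variables, 3 fits only F (and all 8 values in {1, 2, 3, 4, 5, 6, 7, 8} must be used), so F = 3.
Among the 7 still-open variables, 6 fits only G (and all 7 values in {1, 2, 4, 5, 6, 7, 8} must be used), so G = 6.
C and D share exactly the 2 values {4, 7}; by pigeonhole those values go to them, so strike 4, 7 from A, B, E, H.
E has just one choice, so E = 1. Strike 1 from B.
No further eliminations apply; C can still be any of 4, 7.

4, 7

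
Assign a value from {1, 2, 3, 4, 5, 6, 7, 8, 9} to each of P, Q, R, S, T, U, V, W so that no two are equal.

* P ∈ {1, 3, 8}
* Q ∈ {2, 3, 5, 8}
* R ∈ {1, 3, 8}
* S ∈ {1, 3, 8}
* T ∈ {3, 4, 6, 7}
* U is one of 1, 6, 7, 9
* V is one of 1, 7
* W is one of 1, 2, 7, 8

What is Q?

P, R, S between them cover only {1, 3, 8} — a naked triple. Remove those values from Q, T, U, V, W.
V must be 7 (only option left). Eliminate 7 elsewhere: T, U, W.
W must be 2 (only option left). Strike 2 from Q.
So Q = 5.

5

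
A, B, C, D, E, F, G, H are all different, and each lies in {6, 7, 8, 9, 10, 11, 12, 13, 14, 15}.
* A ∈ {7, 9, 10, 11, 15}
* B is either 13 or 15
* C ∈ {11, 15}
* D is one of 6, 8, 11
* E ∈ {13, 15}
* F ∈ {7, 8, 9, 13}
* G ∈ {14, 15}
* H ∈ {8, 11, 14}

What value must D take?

6

The 2 variables B and E are confined to {13, 15}, which locks those values in; drop them from A, C, F, G.
C has just one choice, so C = 11. Remove 11 from A, D, H.
G must be 14 (only option left). So H can't be 14.
H has just one choice, so H = 8. Eliminate 8 elsewhere: D, F.
So D = 6.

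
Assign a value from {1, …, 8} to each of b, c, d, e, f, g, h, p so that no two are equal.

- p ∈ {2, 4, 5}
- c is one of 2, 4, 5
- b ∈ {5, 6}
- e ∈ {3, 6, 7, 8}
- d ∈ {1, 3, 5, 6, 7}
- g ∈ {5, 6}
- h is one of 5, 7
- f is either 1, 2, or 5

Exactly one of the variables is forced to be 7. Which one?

The 8 variables together cover exactly {1, 2, 3, 4, 5, 6, 7, 8} — 8 values for 8 variables — and 8 appears only in e's list, so e = 8.
Among the 7 still-open variables, 3 fits only d (and all 7 values in {1, 2, 3, 4, 5, 6, 7} must be used), so d = 3.
Among the 6 still-open variables, 1 fits only f (and all 6 values in {1, 2, 4, 5, 6, 7} must be used), so f = 1.
Among the 5 still-open variables, 7 fits only h (and all 5 values in {2, 4, 5, 6, 7} must be used), so h = 7.

h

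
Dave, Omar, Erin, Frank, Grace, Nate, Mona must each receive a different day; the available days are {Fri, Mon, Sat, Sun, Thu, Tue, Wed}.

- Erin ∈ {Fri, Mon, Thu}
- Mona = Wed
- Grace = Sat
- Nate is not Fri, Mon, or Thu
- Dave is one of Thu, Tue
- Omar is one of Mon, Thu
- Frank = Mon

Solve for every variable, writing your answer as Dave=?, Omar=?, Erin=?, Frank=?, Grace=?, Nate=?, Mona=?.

Dave=Tue, Omar=Thu, Erin=Fri, Frank=Mon, Grace=Sat, Nate=Sun, Mona=Wed

Frank's domain is down to {Mon}, so Frank = Mon. Strike Mon from Omar, Erin.
That leaves Grace = Sat. Eliminate Sat elsewhere: Nate.
Mona's domain is down to {Wed}, so Mona = Wed. Strike Wed from Nate.
Omar must be Thu (only option left). So Dave, Erin can't be Thu.
Erin has just one choice, so Erin = Fri.
Dave has just one choice, so Dave = Tue. Remove Tue from Nate.
Nate has just one choice, so Nate = Sun.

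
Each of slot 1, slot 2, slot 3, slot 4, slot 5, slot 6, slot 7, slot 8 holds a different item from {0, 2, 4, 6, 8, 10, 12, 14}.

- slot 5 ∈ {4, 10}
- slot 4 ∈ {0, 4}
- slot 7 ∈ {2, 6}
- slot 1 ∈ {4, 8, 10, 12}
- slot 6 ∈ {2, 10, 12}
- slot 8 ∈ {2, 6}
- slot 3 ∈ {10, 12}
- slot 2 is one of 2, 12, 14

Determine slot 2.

14

Among the 8 variables, 0 fits only slot 4 (and all 8 values in {0, 2, 4, 6, 8, 10, 12, 14} must be used), so slot 4 = 0.
Among the 7 still-open variables, 8 fits only slot 1 (and all 7 values in {2, 4, 6, 8, 10, 12, 14} must be used), so slot 1 = 8.
The 6 still-open variables together cover exactly {2, 4, 6, 10, 12, 14} — 6 values for 6 variables — and 4 appears only in slot 5's list, so slot 5 = 4.
The 5 still-open variables together cover exactly {2, 6, 10, 12, 14} — 5 values for 5 variables — and 14 appears only in slot 2's list, so slot 2 = 14.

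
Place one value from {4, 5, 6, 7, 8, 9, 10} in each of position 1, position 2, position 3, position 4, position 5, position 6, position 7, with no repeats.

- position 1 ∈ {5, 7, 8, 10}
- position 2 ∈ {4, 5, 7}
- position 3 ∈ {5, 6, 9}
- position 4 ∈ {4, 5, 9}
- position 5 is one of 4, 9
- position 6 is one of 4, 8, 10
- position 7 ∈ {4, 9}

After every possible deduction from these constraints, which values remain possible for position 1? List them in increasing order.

8, 10

The 7 variables together cover exactly {4, 5, 6, 7, 8, 9, 10} — 7 values for 7 variables — and 6 appears only in position 3's list, so position 3 = 6.
The 2 variables position 5 and position 7 are confined to {4, 9}, which locks those values in; drop them from position 2, position 4, position 6.
position 4 must be 5 (only option left). So position 1, position 2 can't be 5.
position 2 has just one choice, so position 2 = 7. Remove 7 from position 1.
No further eliminations apply; position 1 can still be any of 8, 10.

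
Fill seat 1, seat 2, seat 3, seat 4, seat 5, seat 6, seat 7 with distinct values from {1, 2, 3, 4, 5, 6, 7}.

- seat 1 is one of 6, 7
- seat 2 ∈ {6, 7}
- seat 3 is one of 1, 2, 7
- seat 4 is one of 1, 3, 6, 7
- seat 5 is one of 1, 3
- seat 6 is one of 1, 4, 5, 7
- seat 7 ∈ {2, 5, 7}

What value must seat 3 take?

The 7 variables draw from only 7 values {1, 2, 3, 4, 5, 6, 7}, so each is used; only seat 6 can be 4, hence seat 6 = 4.
The 6 still-open variables together cover exactly {1, 2, 3, 5, 6, 7} — 6 values for 6 variables — and 5 appears only in seat 7's list, so seat 7 = 5.
Among the 5 still-open variables, 2 fits only seat 3 (and all 5 values in {1, 2, 3, 6, 7} must be used), so seat 3 = 2.

2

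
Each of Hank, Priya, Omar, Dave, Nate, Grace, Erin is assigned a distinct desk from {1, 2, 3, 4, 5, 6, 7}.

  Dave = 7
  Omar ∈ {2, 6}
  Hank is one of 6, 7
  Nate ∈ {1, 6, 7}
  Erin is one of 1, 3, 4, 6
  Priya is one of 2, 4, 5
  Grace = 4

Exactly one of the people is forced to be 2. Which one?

Dave must be 7 (only option left). Remove 7 from Hank, Nate.
That leaves Grace = 4. Strike 4 from Priya, Erin.
That leaves Hank = 6. Strike 6 from Omar, Nate, Erin.
So 2 goes to Omar.

Omar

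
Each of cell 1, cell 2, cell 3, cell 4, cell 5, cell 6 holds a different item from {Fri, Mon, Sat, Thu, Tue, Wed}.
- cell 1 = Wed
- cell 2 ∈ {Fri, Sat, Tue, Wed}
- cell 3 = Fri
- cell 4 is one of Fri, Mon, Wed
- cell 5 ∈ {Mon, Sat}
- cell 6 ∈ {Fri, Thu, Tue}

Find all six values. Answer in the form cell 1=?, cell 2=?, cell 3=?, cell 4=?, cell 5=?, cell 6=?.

cell 1=Wed, cell 2=Tue, cell 3=Fri, cell 4=Mon, cell 5=Sat, cell 6=Thu

cell 1 must be Wed (only option left). Remove Wed from cell 2, cell 4.
cell 3 has just one choice, so cell 3 = Fri. So cell 2, cell 4, cell 6 can't be Fri.
That leaves cell 4 = Mon. Eliminate Mon elsewhere: cell 5.
cell 5's domain is down to {Sat}, so cell 5 = Sat. Remove Sat from cell 2.
cell 2 has just one choice, so cell 2 = Tue. Strike Tue from cell 6.
cell 6 must be Thu (only option left).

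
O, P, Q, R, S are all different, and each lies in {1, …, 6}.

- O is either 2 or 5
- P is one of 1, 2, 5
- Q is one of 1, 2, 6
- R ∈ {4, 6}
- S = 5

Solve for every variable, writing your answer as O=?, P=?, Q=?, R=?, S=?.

O=2, P=1, Q=6, R=4, S=5

S must be 5 (only option left). Strike 5 from O, P.
O must be 2 (only option left). So P, Q can't be 2.
That leaves P = 1. Eliminate 1 elsewhere: Q.
That leaves Q = 6. Strike 6 from R.
R must be 4 (only option left).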